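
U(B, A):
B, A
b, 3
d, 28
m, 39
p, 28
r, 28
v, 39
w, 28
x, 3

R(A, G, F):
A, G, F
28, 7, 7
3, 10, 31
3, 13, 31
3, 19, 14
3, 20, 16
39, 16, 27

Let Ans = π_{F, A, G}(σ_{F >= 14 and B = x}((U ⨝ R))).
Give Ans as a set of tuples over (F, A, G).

{(14, 3, 19), (16, 3, 20), (31, 3, 10), (31, 3, 13)}

Joining U and R on A yields {(b, 3, 10, 31), (b, 3, 13, 31), (b, 3, 19, 14), (b, 3, 20, 16), (d, 28, 7, 7), (m, 39, 16, 27), (p, 28, 7, 7), (r, 28, 7, 7), (v, 39, 16, 27), (w, 28, 7, 7), (x, 3, 10, 31), (x, 3, 13, 31), (x, 3, 19, 14), (x, 3, 20, 16)}.
Filtering on F >= 14 and B = x leaves {(x, 3, 10, 31), (x, 3, 13, 31), (x, 3, 19, 14), (x, 3, 20, 16)}.
π_{F, A, G} gives {(14, 3, 19), (16, 3, 20), (31, 3, 10), (31, 3, 13)}.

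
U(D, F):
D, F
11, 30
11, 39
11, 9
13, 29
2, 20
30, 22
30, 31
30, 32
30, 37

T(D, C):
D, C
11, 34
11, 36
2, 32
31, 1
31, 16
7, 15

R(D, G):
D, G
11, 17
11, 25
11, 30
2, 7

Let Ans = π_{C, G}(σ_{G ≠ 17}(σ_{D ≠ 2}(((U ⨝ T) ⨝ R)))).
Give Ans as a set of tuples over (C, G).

{(34, 25), (34, 30), (36, 25), (36, 30)}

U ⋈ T (natural join on D): {(11, 30, 34), (11, 30, 36), (11, 39, 34), (11, 39, 36), (11, 9, 34), (11, 9, 36), (2, 20, 32)}
(U ⨝ T) ⋈ R (natural join on D): {(11, 30, 34, 17), (11, 30, 34, 25), (11, 30, 34, 30), (11, 30, 36, 17), (11, 30, 36, 25), (11, 30, 36, 30), (11, 39, 34, 17), (11, 39, 34, 25), (11, 39, 34, 30), (11, 39, 36, 17), (11, 39, 36, 25), (11, 39, 36, 30), (11, 9, 34, 17), (11, 9, 34, 25), (11, 9, 34, 30), (11, 9, 36, 17), (11, 9, 36, 25), (11, 9, 36, 30), (2, 20, 32, 7)}
Selection D ≠ 2: {(11, 30, 34, 17), (11, 30, 34, 25), (11, 30, 34, 30), (11, 30, 36, 17), (11, 30, 36, 25), (11, 30, 36, 30), (11, 39, 34, 17), (11, 39, 34, 25), (11, 39, 34, 30), (11, 39, 36, 17), (11, 39, 36, 25), (11, 39, 36, 30), (11, 9, 34, 17), (11, 9, 34, 25), (11, 9, 34, 30), (11, 9, 36, 17), (11, 9, 36, 25), (11, 9, 36, 30)}
Selection G ≠ 17: {(11, 30, 34, 25), (11, 30, 34, 30), (11, 30, 36, 25), (11, 30, 36, 30), (11, 39, 34, 25), (11, 39, 34, 30), (11, 39, 36, 25), (11, 39, 36, 30), (11, 9, 34, 25), (11, 9, 34, 30), (11, 9, 36, 25), (11, 9, 36, 30)}
π[C, G]: project onto (C, G) (8 duplicate(s) eliminated) → {(34, 25), (34, 30), (36, 25), (36, 30)}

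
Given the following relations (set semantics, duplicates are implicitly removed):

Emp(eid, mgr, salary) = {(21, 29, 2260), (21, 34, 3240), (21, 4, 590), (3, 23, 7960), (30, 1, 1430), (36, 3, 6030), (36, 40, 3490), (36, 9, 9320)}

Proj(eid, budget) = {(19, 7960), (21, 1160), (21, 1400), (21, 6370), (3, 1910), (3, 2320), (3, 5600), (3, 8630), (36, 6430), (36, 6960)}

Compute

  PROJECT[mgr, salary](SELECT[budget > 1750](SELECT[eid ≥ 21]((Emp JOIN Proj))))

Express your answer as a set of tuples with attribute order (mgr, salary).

Natural join on eid: {(21, 29, 2260, 1160), (21, 29, 2260, 1400), (21, 29, 2260, 6370), (21, 34, 3240, 1160), (21, 34, 3240, 1400), (21, 34, 3240, 6370), (21, 4, 590, 1160), (21, 4, 590, 1400), (21, 4, 590, 6370), (3, 23, 7960, 1910), (3, 23, 7960, 2320), (3, 23, 7960, 5600), (3, 23, 7960, 8630), (36, 3, 6030, 6430), (36, 3, 6030, 6960), (36, 40, 3490, 6430), (36, 40, 3490, 6960), (36, 9, 9320, 6430), (36, 9, 9320, 6960)}
Filtering on eid ≥ 21 leaves {(21, 29, 2260, 1160), (21, 29, 2260, 1400), (21, 29, 2260, 6370), (21, 34, 3240, 1160), (21, 34, 3240, 1400), (21, 34, 3240, 6370), (21, 4, 590, 1160), (21, 4, 590, 1400), (21, 4, 590, 6370), (36, 3, 6030, 6430), (36, 3, 6030, 6960), (36, 40, 3490, 6430), (36, 40, 3490, 6960), (36, 9, 9320, 6430), (36, 9, 9320, 6960)}.
Filtering on budget > 1750 leaves {(21, 29, 2260, 6370), (21, 34, 3240, 6370), (21, 4, 590, 6370), (36, 3, 6030, 6430), (36, 3, 6030, 6960), (36, 40, 3490, 6430), (36, 40, 3490, 6960), (36, 9, 9320, 6430), (36, 9, 9320, 6960)}.
Keep only column(s) mgr, salary (3 duplicate(s) eliminated): {(29, 2260), (3, 6030), (34, 3240), (4, 590), (40, 3490), (9, 9320)}

{(29, 2260), (3, 6030), (34, 3240), (4, 590), (40, 3490), (9, 9320)}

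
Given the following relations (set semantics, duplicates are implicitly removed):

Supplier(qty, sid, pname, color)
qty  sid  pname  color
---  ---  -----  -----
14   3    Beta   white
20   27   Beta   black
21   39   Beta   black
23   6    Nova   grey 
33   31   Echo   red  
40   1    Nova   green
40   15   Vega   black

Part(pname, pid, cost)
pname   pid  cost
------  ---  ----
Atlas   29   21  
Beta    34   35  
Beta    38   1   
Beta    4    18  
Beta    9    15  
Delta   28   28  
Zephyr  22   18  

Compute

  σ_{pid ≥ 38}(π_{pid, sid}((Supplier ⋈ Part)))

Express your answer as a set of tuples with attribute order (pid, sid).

Supplier ⋈ Part (natural join on pname): {(14, 3, Beta, white, 34, 35), (14, 3, Beta, white, 38, 1), (14, 3, Beta, white, 4, 18), (14, 3, Beta, white, 9, 15), (20, 27, Beta, black, 34, 35), (20, 27, Beta, black, 38, 1), (20, 27, Beta, black, 4, 18), (20, 27, Beta, black, 9, 15), (21, 39, Beta, black, 34, 35), (21, 39, Beta, black, 38, 1), (21, 39, Beta, black, 4, 18), (21, 39, Beta, black, 9, 15)}
Projecting to pid, sid: {(34, 27), (34, 3), (34, 39), (38, 27), (38, 3), (38, 39), (4, 27), (4, 3), (4, 39), (9, 27), (9, 3), (9, 39)}
Apply σ_{pid ≥ 38}; surviving tuples: {(38, 27), (38, 3), (38, 39)}

{(38, 27), (38, 3), (38, 39)}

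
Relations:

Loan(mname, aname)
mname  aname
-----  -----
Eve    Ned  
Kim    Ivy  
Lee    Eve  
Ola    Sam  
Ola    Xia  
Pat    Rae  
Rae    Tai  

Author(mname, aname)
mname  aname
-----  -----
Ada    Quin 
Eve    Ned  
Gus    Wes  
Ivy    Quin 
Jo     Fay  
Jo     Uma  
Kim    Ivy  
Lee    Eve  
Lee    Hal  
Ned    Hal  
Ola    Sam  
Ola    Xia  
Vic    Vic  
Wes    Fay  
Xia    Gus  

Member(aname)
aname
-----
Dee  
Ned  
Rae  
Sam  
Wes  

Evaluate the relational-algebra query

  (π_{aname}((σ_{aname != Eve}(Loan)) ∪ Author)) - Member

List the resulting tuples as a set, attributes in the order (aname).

{Eve, Fay, Gus, Hal, Ivy, Quin, Tai, Uma, Vic, Xia}

Selection aname != Eve: {(Eve, Ned), (Kim, Ivy), (Ola, Sam), (Ola, Xia), (Pat, Rae), (Rae, Tai)}
Union: {(Eve, Ned), (Kim, Ivy), (Ola, Sam), (Ola, Xia), (Pat, Rae), (Rae, Tai)} with {(Ada, Quin), (Eve, Ned), (Gus, Wes), (Ivy, Quin), (Jo, Fay), (Jo, Uma), (Kim, Ivy), (Lee, Eve), (Lee, Hal), (Ned, Hal), (Ola, Sam), (Ola, Xia), (Vic, Vic), (Wes, Fay), (Xia, Gus)} → {(Ada, Quin), (Eve, Ned), (Gus, Wes), (Ivy, Quin), (Jo, Fay), (Jo, Uma), (Kim, Ivy), (Lee, Eve), (Lee, Hal), (Ned, Hal), (Ola, Sam), (Ola, Xia), (Pat, Rae), (Rae, Tai), (Vic, Vic), (Wes, Fay), (Xia, Gus)}
Projecting to aname (3 duplicate(s) eliminated): {Eve, Fay, Gus, Hal, Ivy, Ned, Quin, Rae, Sam, Tai, Uma, Vic, Wes, Xia}
Difference: {Eve, Fay, Gus, Hal, Ivy, Ned, Quin, Rae, Sam, Tai, Uma, Vic, Wes, Xia} with {Dee, Ned, Rae, Sam, Wes} → {Eve, Fay, Gus, Hal, Ivy, Quin, Tai, Uma, Vic, Xia}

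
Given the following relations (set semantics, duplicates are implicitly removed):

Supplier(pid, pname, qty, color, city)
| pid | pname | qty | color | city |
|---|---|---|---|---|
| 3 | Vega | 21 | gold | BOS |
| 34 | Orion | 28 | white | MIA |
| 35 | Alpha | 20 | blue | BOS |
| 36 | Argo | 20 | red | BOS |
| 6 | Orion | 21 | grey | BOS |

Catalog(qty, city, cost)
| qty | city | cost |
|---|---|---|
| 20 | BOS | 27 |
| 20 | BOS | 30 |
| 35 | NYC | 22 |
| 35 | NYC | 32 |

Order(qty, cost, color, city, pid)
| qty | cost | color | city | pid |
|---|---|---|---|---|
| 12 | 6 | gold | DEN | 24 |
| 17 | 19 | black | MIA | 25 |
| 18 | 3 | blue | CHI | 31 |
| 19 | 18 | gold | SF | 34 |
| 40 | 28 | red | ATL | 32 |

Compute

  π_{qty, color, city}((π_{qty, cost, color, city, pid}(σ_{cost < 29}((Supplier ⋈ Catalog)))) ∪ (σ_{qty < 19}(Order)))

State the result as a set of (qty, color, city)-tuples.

{(12, gold, DEN), (17, black, MIA), (18, blue, CHI), (20, blue, BOS), (20, red, BOS)}

Joining Supplier and Catalog on qty, city yields {(35, Alpha, 20, blue, BOS, 27), (35, Alpha, 20, blue, BOS, 30), (36, Argo, 20, red, BOS, 27), (36, Argo, 20, red, BOS, 30)}.
Filtering on cost < 29 leaves {(35, Alpha, 20, blue, BOS, 27), (36, Argo, 20, red, BOS, 27)}.
π_{qty, cost, color, city, pid} gives {(20, 27, blue, BOS, 35), (20, 27, red, BOS, 36)}.
Filtering on qty < 19 leaves {(12, 6, gold, DEN, 24), (17, 19, black, MIA, 25), (18, 3, blue, CHI, 31)}.
Taking the union: {(12, 6, gold, DEN, 24), (17, 19, black, MIA, 25), (18, 3, blue, CHI, 31), (20, 27, blue, BOS, 35), (20, 27, red, BOS, 36)}
π_{qty, color, city} gives {(12, gold, DEN), (17, black, MIA), (18, blue, CHI), (20, blue, BOS), (20, red, BOS)}.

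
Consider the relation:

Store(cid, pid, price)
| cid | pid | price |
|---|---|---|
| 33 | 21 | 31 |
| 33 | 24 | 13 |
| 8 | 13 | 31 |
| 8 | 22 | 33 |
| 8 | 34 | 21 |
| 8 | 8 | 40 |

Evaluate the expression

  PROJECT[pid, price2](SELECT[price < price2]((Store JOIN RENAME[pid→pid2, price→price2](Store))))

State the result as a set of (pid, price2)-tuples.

{(13, 33), (13, 40), (22, 40), (24, 31), (34, 31), (34, 33), (34, 40)}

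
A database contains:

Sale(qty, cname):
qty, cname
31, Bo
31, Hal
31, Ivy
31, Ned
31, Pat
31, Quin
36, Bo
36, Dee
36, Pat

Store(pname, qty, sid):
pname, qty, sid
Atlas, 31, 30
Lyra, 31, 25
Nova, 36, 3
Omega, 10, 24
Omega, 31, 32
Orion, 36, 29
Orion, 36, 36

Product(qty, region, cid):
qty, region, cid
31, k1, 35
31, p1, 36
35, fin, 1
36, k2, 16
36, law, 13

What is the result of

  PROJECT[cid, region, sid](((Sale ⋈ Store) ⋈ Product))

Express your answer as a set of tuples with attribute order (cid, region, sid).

{(13, law, 29), (13, law, 3), (13, law, 36), (16, k2, 29), (16, k2, 3), (16, k2, 36), (35, k1, 25), (35, k1, 30), (35, k1, 32), (36, p1, 25), (36, p1, 30), (36, p1, 32)}

Natural join on qty: {(31, Bo, Atlas, 30), (31, Bo, Lyra, 25), (31, Bo, Omega, 32), (31, Hal, Atlas, 30), (31, Hal, Lyra, 25), (31, Hal, Omega, 32), (31, Ivy, Atlas, 30), (31, Ivy, Lyra, 25), (31, Ivy, Omega, 32), (31, Ned, Atlas, 30), (31, Ned, Lyra, 25), (31, Ned, Omega, 32), (31, Pat, Atlas, 30), (31, Pat, Lyra, 25), (31, Pat, Omega, 32), (31, Quin, Atlas, 30), (31, Quin, Lyra, 25), (31, Quin, Omega, 32), (36, Bo, Nova, 3), (36, Bo, Orion, 29), (36, Bo, Orion, 36), (36, Dee, Nova, 3), (36, Dee, Orion, 29), (36, Dee, Orion, 36), (36, Pat, Nova, 3), (36, Pat, Orion, 29), (36, Pat, Orion, 36)}
Natural join on qty: {(31, Bo, Atlas, 30, k1, 35), (31, Bo, Atlas, 30, p1, 36), (31, Bo, Lyra, 25, k1, 35), (31, Bo, Lyra, 25, p1, 36), (31, Bo, Omega, 32, k1, 35), (31, Bo, Omega, 32, p1, 36), (31, Hal, Atlas, 30, k1, 35), (31, Hal, Atlas, 30, p1, 36), (31, Hal, Lyra, 25, k1, 35), (31, Hal, Lyra, 25, p1, 36), (31, Hal, Omega, 32, k1, 35), (31, Hal, Omega, 32, p1, 36), (31, Ivy, Atlas, 30, k1, 35), (31, Ivy, Atlas, 30, p1, 36), (31, Ivy, Lyra, 25, k1, 35), (31, Ivy, Lyra, 25, p1, 36), (31, Ivy, Omega, 32, k1, 35), (31, Ivy, Omega, 32, p1, 36), (31, Ned, Atlas, 30, k1, 35), (31, Ned, Atlas, 30, p1, 36), (31, Ned, Lyra, 25, k1, 35), (31, Ned, Lyra, 25, p1, 36), (31, Ned, Omega, 32, k1, 35), (31, Ned, Omega, 32, p1, 36), (31, Pat, Atlas, 30, k1, 35), (31, Pat, Atlas, 30, p1, 36), (31, Pat, Lyra, 25, k1, 35), (31, Pat, Lyra, 25, p1, 36), (31, Pat, Omega, 32, k1, 35), (31, Pat, Omega, 32, p1, 36), (31, Quin, Atlas, 30, k1, 35), (31, Quin, Atlas, 30, p1, 36), (31, Quin, Lyra, 25, k1, 35), (31, Quin, Lyra, 25, p1, 36), (31, Quin, Omega, 32, k1, 35), (31, Quin, Omega, 32, p1, 36), (36, Bo, Nova, 3, k2, 16), (36, Bo, Nova, 3, law, 13), (36, Bo, Orion, 29, k2, 16), (36, Bo, Orion, 29, law, 13), (36, Bo, Orion, 36, k2, 16), (36, Bo, Orion, 36, law, 13), (36, Dee, Nova, 3, k2, 16), (36, Dee, Nova, 3, law, 13), (36, Dee, Orion, 29, k2, 16), (36, Dee, Orion, 29, law, 13), (36, Dee, Orion, 36, k2, 16), (36, Dee, Orion, 36, law, 13), (36, Pat, Nova, 3, k2, 16), (36, Pat, Nova, 3, law, 13), (36, Pat, Orion, 29, k2, 16), (36, Pat, Orion, 29, law, 13), (36, Pat, Orion, 36, k2, 16), (36, Pat, Orion, 36, law, 13)}
π_{cid, region, sid} gives {(13, law, 29), (13, law, 3), (13, law, 36), (16, k2, 29), (16, k2, 3), (16, k2, 36), (35, k1, 25), (35, k1, 30), (35, k1, 32), (36, p1, 25), (36, p1, 30), (36, p1, 32)} (42 duplicate(s) eliminated).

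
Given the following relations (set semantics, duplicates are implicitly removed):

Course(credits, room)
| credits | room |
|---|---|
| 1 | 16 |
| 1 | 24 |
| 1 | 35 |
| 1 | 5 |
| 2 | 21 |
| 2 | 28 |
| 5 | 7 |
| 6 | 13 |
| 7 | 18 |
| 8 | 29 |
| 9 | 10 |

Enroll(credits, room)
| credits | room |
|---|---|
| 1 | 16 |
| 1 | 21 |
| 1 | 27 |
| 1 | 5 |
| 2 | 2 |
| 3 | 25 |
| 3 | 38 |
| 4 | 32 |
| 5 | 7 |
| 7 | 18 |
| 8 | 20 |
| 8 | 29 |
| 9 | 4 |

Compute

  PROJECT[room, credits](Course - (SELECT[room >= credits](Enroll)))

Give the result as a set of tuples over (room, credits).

Apply σ_{room >= credits}; surviving tuples: {(1, 16), (1, 21), (1, 27), (1, 5), (2, 2), (3, 25), (3, 38), (4, 32), (5, 7), (7, 18), (8, 20), (8, 29)}
Set difference of the two operands is {(1, 24), (1, 35), (2, 21), (2, 28), (6, 13), (9, 10)}.
π_{room, credits} gives {(10, 9), (13, 6), (21, 2), (24, 1), (28, 2), (35, 1)}.

{(10, 9), (13, 6), (21, 2), (24, 1), (28, 2), (35, 1)}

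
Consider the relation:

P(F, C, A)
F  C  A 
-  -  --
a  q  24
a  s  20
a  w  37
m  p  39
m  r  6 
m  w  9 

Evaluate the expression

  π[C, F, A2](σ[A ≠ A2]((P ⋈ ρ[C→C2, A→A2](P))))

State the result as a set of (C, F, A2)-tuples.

ρ[C→C2, A→A2]: schema becomes (F, C2, A2); tuples unchanged.
P ⋈ ρ[C→C2, A→A2](P) (natural join on F): {(a, q, 24, q, 24), (a, q, 24, s, 20), (a, q, 24, w, 37), (a, s, 20, q, 24), (a, s, 20, s, 20), (a, s, 20, w, 37), (a, w, 37, q, 24), (a, w, 37, s, 20), (a, w, 37, w, 37), (m, p, 39, p, 39), (m, p, 39, r, 6), (m, p, 39, w, 9), (m, r, 6, p, 39), (m, r, 6, r, 6), (m, r, 6, w, 9), (m, w, 9, p, 39), (m, w, 9, r, 6), (m, w, 9, w, 9)}
Apply σ_{A ≠ A2}; surviving tuples: {(a, q, 24, s, 20), (a, q, 24, w, 37), (a, s, 20, q, 24), (a, s, 20, w, 37), (a, w, 37, q, 24), (a, w, 37, s, 20), (m, p, 39, r, 6), (m, p, 39, w, 9), (m, r, 6, p, 39), (m, r, 6, w, 9), (m, w, 9, p, 39), (m, w, 9, r, 6)}
Projecting to C, F, A2: {(p, m, 6), (p, m, 9), (q, a, 20), (q, a, 37), (r, m, 39), (r, m, 9), (s, a, 24), (s, a, 37), (w, a, 20), (w, a, 24), (w, m, 39), (w, m, 6)}

{(p, m, 6), (p, m, 9), (q, a, 20), (q, a, 37), (r, m, 39), (r, m, 9), (s, a, 24), (s, a, 37), (w, a, 20), (w, a, 24), (w, m, 39), (w, m, 6)}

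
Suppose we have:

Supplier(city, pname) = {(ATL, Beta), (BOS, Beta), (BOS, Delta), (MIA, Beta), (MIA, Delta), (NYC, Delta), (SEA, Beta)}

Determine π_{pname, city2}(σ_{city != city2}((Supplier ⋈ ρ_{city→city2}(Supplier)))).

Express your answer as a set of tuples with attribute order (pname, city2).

{(Beta, ATL), (Beta, BOS), (Beta, MIA), (Beta, SEA), (Delta, BOS), (Delta, MIA), (Delta, NYC)}

ρ[city→city2]: schema becomes (city2, pname); tuples unchanged.
Joining Supplier and ρ_{city→city2}(Supplier) on pname yields {(ATL, Beta, ATL), (ATL, Beta, BOS), (ATL, Beta, MIA), (ATL, Beta, SEA), (BOS, Beta, ATL), (BOS, Beta, BOS), (BOS, Beta, MIA), (BOS, Beta, SEA), (BOS, Delta, BOS), (BOS, Delta, MIA), (BOS, Delta, NYC), (MIA, Beta, ATL), (MIA, Beta, BOS), (MIA, Beta, MIA), (MIA, Beta, SEA), (MIA, Delta, BOS), (MIA, Delta, MIA), (MIA, Delta, NYC), (NYC, Delta, BOS), (NYC, Delta, MIA), (NYC, Delta, NYC), (SEA, Beta, ATL), (SEA, Beta, BOS), (SEA, Beta, MIA), (SEA, Beta, SEA)}.
Selection city != city2: {(ATL, Beta, BOS), (ATL, Beta, MIA), (ATL, Beta, SEA), (BOS, Beta, ATL), (BOS, Beta, MIA), (BOS, Beta, SEA), (BOS, Delta, MIA), (BOS, Delta, NYC), (MIA, Beta, ATL), (MIA, Beta, BOS), (MIA, Beta, SEA), (MIA, Delta, BOS), (MIA, Delta, NYC), (NYC, Delta, BOS), (NYC, Delta, MIA), (SEA, Beta, ATL), (SEA, Beta, BOS), (SEA, Beta, MIA)}
π[pname, city2]: project onto (pname, city2) (11 duplicate(s) eliminated) → {(Beta, ATL), (Beta, BOS), (Beta, MIA), (Beta, SEA), (Delta, BOS), (Delta, MIA), (Delta, NYC)}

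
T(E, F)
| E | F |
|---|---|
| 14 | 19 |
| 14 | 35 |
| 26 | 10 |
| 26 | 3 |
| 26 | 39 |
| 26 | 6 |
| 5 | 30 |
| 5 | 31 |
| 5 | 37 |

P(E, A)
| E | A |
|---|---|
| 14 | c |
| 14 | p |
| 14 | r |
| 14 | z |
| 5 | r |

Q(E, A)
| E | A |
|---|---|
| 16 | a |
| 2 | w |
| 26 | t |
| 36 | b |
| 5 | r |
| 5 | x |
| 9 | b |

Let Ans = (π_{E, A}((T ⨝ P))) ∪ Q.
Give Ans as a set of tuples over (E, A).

Joining T and P on E yields {(14, 19, c), (14, 19, p), (14, 19, r), (14, 19, z), (14, 35, c), (14, 35, p), (14, 35, r), (14, 35, z), (5, 30, r), (5, 31, r), (5, 37, r)}.
π_{E, A} gives {(14, c), (14, p), (14, r), (14, z), (5, r)} (6 duplicate(s) eliminated).
Taking the union: {(14, c), (14, p), (14, r), (14, z), (16, a), (2, w), (26, t), (36, b), (5, r), (5, x), (9, b)}

{(14, c), (14, p), (14, r), (14, z), (16, a), (2, w), (26, t), (36, b), (5, r), (5, x), (9, b)}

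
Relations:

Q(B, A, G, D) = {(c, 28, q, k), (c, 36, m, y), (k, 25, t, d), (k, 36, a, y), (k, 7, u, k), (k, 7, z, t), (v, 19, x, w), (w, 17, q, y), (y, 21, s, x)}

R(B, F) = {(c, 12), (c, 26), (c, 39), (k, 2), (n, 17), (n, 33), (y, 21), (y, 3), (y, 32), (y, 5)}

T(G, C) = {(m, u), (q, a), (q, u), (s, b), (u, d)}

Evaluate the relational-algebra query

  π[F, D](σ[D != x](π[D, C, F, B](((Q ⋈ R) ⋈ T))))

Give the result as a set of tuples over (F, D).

Natural join on B: {(c, 28, q, k, 12), (c, 28, q, k, 26), (c, 28, q, k, 39), (c, 36, m, y, 12), (c, 36, m, y, 26), (c, 36, m, y, 39), (k, 25, t, d, 2), (k, 36, a, y, 2), (k, 7, u, k, 2), (k, 7, z, t, 2), (y, 21, s, x, 21), (y, 21, s, x, 3), (y, 21, s, x, 32), (y, 21, s, x, 5)}
Natural join on G: {(c, 28, q, k, 12, a), (c, 28, q, k, 12, u), (c, 28, q, k, 26, a), (c, 28, q, k, 26, u), (c, 28, q, k, 39, a), (c, 28, q, k, 39, u), (c, 36, m, y, 12, u), (c, 36, m, y, 26, u), (c, 36, m, y, 39, u), (k, 7, u, k, 2, d), (y, 21, s, x, 21, b), (y, 21, s, x, 3, b), (y, 21, s, x, 32, b), (y, 21, s, x, 5, b)}
π[D, C, F, B]: project onto (D, C, F, B) → {(k, a, 12, c), (k, a, 26, c), (k, a, 39, c), (k, d, 2, k), (k, u, 12, c), (k, u, 26, c), (k, u, 39, c), (x, b, 21, y), (x, b, 3, y), (x, b, 32, y), (x, b, 5, y), (y, u, 12, c), (y, u, 26, c), (y, u, 39, c)}
Filtering on D != x leaves {(k, a, 12, c), (k, a, 26, c), (k, a, 39, c), (k, d, 2, k), (k, u, 12, c), (k, u, 26, c), (k, u, 39, c), (y, u, 12, c), (y, u, 26, c), (y, u, 39, c)}.
π[F, D]: project onto (F, D) (3 duplicate(s) eliminated) → {(12, k), (12, y), (2, k), (26, k), (26, y), (39, k), (39, y)}

{(12, k), (12, y), (2, k), (26, k), (26, y), (39, k), (39, y)}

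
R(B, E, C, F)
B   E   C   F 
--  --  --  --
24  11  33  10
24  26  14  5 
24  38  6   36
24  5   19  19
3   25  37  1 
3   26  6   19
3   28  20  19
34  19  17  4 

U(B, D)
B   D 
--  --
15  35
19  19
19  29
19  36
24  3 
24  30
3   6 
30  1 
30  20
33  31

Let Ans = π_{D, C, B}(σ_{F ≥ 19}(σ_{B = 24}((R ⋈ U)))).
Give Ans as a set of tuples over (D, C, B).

Joining R and U on B yields {(24, 11, 33, 10, 3), (24, 11, 33, 10, 30), (24, 26, 14, 5, 3), (24, 26, 14, 5, 30), (24, 38, 6, 36, 3), (24, 38, 6, 36, 30), (24, 5, 19, 19, 3), (24, 5, 19, 19, 30), (3, 25, 37, 1, 6), (3, 26, 6, 19, 6), (3, 28, 20, 19, 6)}.
Filtering on B = 24 leaves {(24, 11, 33, 10, 3), (24, 11, 33, 10, 30), (24, 26, 14, 5, 3), (24, 26, 14, 5, 30), (24, 38, 6, 36, 3), (24, 38, 6, 36, 30), (24, 5, 19, 19, 3), (24, 5, 19, 19, 30)}.
Filtering on F ≥ 19 leaves {(24, 38, 6, 36, 3), (24, 38, 6, 36, 30), (24, 5, 19, 19, 3), (24, 5, 19, 19, 30)}.
Keep only column(s) D, C, B: {(3, 19, 24), (3, 6, 24), (30, 19, 24), (30, 6, 24)}

{(3, 19, 24), (3, 6, 24), (30, 19, 24), (30, 6, 24)}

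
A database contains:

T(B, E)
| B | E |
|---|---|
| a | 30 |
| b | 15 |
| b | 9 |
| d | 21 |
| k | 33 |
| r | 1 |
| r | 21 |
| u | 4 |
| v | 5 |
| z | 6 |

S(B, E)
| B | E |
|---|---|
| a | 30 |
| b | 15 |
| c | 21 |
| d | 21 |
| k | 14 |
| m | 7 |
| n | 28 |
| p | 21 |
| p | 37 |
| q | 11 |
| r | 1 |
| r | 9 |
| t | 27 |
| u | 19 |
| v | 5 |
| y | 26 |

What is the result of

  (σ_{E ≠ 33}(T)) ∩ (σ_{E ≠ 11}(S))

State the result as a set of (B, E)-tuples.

{(a, 30), (b, 15), (d, 21), (r, 1), (v, 5)}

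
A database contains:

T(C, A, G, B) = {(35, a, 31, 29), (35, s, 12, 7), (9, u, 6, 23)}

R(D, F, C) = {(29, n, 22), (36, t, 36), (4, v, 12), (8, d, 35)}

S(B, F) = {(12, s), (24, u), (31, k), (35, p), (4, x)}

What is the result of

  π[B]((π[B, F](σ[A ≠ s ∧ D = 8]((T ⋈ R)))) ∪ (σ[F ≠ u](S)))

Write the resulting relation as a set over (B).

{12, 29, 31, 35, 4}

Joining T and R on C yields {(35, a, 31, 29, 8, d), (35, s, 12, 7, 8, d)}.
σ[A ≠ s ∧ D = 8]: keep tuples satisfying A ≠ s ∧ D = 8 → {(35, a, 31, 29, 8, d)}
Keep only column(s) B, F: {(29, d)}
σ[F ≠ u]: keep tuples satisfying F ≠ u → {(12, s), (31, k), (35, p), (4, x)}
Union: {(29, d)} with {(12, s), (31, k), (35, p), (4, x)} → {(12, s), (29, d), (31, k), (35, p), (4, x)}
Keep only column(s) B: {12, 29, 31, 35, 4}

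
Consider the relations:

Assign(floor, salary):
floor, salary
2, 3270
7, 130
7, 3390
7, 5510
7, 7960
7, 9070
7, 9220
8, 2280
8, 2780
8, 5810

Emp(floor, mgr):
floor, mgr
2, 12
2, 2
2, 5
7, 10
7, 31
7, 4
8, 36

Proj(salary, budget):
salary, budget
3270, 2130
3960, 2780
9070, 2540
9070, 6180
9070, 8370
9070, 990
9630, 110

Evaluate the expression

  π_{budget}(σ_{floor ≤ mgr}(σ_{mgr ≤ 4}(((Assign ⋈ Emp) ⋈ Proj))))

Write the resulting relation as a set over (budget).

{2130}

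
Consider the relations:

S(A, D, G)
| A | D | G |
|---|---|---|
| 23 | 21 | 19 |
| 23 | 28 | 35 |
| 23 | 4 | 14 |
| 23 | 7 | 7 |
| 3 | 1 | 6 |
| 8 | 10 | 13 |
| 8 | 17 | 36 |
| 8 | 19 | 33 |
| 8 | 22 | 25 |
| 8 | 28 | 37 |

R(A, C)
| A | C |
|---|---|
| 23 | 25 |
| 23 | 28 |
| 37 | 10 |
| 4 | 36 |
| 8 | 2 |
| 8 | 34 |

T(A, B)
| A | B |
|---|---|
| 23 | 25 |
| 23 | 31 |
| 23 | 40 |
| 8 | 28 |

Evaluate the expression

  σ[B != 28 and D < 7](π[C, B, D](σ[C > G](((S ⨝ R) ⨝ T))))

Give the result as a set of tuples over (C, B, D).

{(25, 25, 4), (25, 31, 4), (25, 40, 4), (28, 25, 4), (28, 31, 4), (28, 40, 4)}

S ⋈ R (natural join on A): {(23, 21, 19, 25), (23, 21, 19, 28), (23, 28, 35, 25), (23, 28, 35, 28), (23, 4, 14, 25), (23, 4, 14, 28), (23, 7, 7, 25), (23, 7, 7, 28), (8, 10, 13, 2), (8, 10, 13, 34), (8, 17, 36, 2), (8, 17, 36, 34), (8, 19, 33, 2), (8, 19, 33, 34), (8, 22, 25, 2), (8, 22, 25, 34), (8, 28, 37, 2), (8, 28, 37, 34)}
(S ⨝ R) ⋈ T (natural join on A): {(23, 21, 19, 25, 25), (23, 21, 19, 25, 31), (23, 21, 19, 25, 40), (23, 21, 19, 28, 25), (23, 21, 19, 28, 31), (23, 21, 19, 28, 40), (23, 28, 35, 25, 25), (23, 28, 35, 25, 31), (23, 28, 35, 25, 40), (23, 28, 35, 28, 25), (23, 28, 35, 28, 31), (23, 28, 35, 28, 40), (23, 4, 14, 25, 25), (23, 4, 14, 25, 31), (23, 4, 14, 25, 40), (23, 4, 14, 28, 25), (23, 4, 14, 28, 31), (23, 4, 14, 28, 40), (23, 7, 7, 25, 25), (23, 7, 7, 25, 31), (23, 7, 7, 25, 40), (23, 7, 7, 28, 25), (23, 7, 7, 28, 31), (23, 7, 7, 28, 40), (8, 10, 13, 2, 28), (8, 10, 13, 34, 28), (8, 17, 36, 2, 28), (8, 17, 36, 34, 28), (8, 19, 33, 2, 28), (8, 19, 33, 34, 28), (8, 22, 25, 2, 28), (8, 22, 25, 34, 28), (8, 28, 37, 2, 28), (8, 28, 37, 34, 28)}
Apply σ_{C > G}; surviving tuples: {(23, 21, 19, 25, 25), (23, 21, 19, 25, 31), (23, 21, 19, 25, 40), (23, 21, 19, 28, 25), (23, 21, 19, 28, 31), (23, 21, 19, 28, 40), (23, 4, 14, 25, 25), (23, 4, 14, 25, 31), (23, 4, 14, 25, 40), (23, 4, 14, 28, 25), (23, 4, 14, 28, 31), (23, 4, 14, 28, 40), (23, 7, 7, 25, 25), (23, 7, 7, 25, 31), (23, 7, 7, 25, 40), (23, 7, 7, 28, 25), (23, 7, 7, 28, 31), (23, 7, 7, 28, 40), (8, 10, 13, 34, 28), (8, 19, 33, 34, 28), (8, 22, 25, 34, 28)}
π[C, B, D]: project onto (C, B, D) → {(25, 25, 21), (25, 25, 4), (25, 25, 7), (25, 31, 21), (25, 31, 4), (25, 31, 7), (25, 40, 21), (25, 40, 4), (25, 40, 7), (28, 25, 21), (28, 25, 4), (28, 25, 7), (28, 31, 21), (28, 31, 4), (28, 31, 7), (28, 40, 21), (28, 40, 4), (28, 40, 7), (34, 28, 10), (34, 28, 19), (34, 28, 22)}
Apply σ_{B != 28 and D < 7}; surviving tuples: {(25, 25, 4), (25, 31, 4), (25, 40, 4), (28, 25, 4), (28, 31, 4), (28, 40, 4)}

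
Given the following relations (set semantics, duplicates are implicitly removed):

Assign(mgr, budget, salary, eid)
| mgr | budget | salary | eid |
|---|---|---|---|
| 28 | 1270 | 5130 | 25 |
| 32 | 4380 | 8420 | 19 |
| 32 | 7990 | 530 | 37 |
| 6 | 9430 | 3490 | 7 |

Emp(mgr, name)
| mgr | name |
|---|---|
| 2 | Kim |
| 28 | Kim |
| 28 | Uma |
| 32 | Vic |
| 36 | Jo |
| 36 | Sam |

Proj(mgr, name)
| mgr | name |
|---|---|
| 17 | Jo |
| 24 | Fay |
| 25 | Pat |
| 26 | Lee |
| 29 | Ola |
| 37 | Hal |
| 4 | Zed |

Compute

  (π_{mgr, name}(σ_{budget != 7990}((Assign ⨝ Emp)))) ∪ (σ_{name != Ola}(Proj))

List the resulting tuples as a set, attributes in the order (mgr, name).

{(17, Jo), (24, Fay), (25, Pat), (26, Lee), (28, Kim), (28, Uma), (32, Vic), (37, Hal), (4, Zed)}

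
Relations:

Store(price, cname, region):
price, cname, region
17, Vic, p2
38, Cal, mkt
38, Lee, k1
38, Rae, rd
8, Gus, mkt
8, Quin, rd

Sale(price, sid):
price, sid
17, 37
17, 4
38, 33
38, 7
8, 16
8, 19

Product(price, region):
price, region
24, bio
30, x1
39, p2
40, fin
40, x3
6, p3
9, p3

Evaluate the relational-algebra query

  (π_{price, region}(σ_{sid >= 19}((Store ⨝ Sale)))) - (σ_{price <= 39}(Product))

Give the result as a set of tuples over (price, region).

Store ⋈ Sale (natural join on price): {(17, Vic, p2, 37), (17, Vic, p2, 4), (38, Cal, mkt, 33), (38, Cal, mkt, 7), (38, Lee, k1, 33), (38, Lee, k1, 7), (38, Rae, rd, 33), (38, Rae, rd, 7), (8, Gus, mkt, 16), (8, Gus, mkt, 19), (8, Quin, rd, 16), (8, Quin, rd, 19)}
Filtering on sid >= 19 leaves {(17, Vic, p2, 37), (38, Cal, mkt, 33), (38, Lee, k1, 33), (38, Rae, rd, 33), (8, Gus, mkt, 19), (8, Quin, rd, 19)}.
Projecting to price, region: {(17, p2), (38, k1), (38, mkt), (38, rd), (8, mkt), (8, rd)}
Filtering on price <= 39 leaves {(24, bio), (30, x1), (39, p2), (6, p3), (9, p3)}.
Difference: {(17, p2), (38, k1), (38, mkt), (38, rd), (8, mkt), (8, rd)} with {(24, bio), (30, x1), (39, p2), (6, p3), (9, p3)} → {(17, p2), (38, k1), (38, mkt), (38, rd), (8, mkt), (8, rd)}

{(17, p2), (38, k1), (38, mkt), (38, rd), (8, mkt), (8, rd)}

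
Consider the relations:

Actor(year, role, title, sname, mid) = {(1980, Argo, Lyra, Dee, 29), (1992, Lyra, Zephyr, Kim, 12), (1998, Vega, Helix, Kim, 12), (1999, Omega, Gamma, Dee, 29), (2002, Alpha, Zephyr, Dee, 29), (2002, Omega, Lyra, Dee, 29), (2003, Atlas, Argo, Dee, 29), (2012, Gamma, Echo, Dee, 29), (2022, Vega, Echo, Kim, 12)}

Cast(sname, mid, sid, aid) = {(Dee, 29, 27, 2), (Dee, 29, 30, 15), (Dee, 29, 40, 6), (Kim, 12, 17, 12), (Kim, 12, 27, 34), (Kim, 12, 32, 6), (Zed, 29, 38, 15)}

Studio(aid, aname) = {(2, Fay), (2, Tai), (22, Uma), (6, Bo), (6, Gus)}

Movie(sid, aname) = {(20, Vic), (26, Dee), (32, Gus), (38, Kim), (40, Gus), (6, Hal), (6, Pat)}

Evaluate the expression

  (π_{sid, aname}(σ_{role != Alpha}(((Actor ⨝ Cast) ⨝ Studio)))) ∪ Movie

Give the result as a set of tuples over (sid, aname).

Actor ⋈ Cast (natural join on sname, mid): {(1980, Argo, Lyra, Dee, 29, 27, 2), (1980, Argo, Lyra, Dee, 29, 30, 15), (1980, Argo, Lyra, Dee, 29, 40, 6), (1992, Lyra, Zephyr, Kim, 12, 17, 12), (1992, Lyra, Zephyr, Kim, 12, 27, 34), (1992, Lyra, Zephyr, Kim, 12, 32, 6), (1998, Vega, Helix, Kim, 12, 17, 12), (1998, Vega, Helix, Kim, 12, 27, 34), (1998, Vega, Helix, Kim, 12, 32, 6), (1999, Omega, Gamma, Dee, 29, 27, 2), (1999, Omega, Gamma, Dee, 29, 30, 15), (1999, Omega, Gamma, Dee, 29, 40, 6), (2002, Alpha, Zephyr, Dee, 29, 27, 2), (2002, Alpha, Zephyr, Dee, 29, 30, 15), (2002, Alpha, Zephyr, Dee, 29, 40, 6), (2002, Omega, Lyra, Dee, 29, 27, 2), (2002, Omega, Lyra, Dee, 29, 30, 15), (2002, Omega, Lyra, Dee, 29, 40, 6), (2003, Atlas, Argo, Dee, 29, 27, 2), (2003, Atlas, Argo, Dee, 29, 30, 15), (2003, Atlas, Argo, Dee, 29, 40, 6), (2012, Gamma, Echo, Dee, 29, 27, 2), (2012, Gamma, Echo, Dee, 29, 30, 15), (2012, Gamma, Echo, Dee, 29, 40, 6), (2022, Vega, Echo, Kim, 12, 17, 12), (2022, Vega, Echo, Kim, 12, 27, 34), (2022, Vega, Echo, Kim, 12, 32, 6)}
(Actor ⨝ Cast) ⋈ Studio (natural join on aid): {(1980, Argo, Lyra, Dee, 29, 27, 2, Fay), (1980, Argo, Lyra, Dee, 29, 27, 2, Tai), (1980, Argo, Lyra, Dee, 29, 40, 6, Bo), (1980, Argo, Lyra, Dee, 29, 40, 6, Gus), (1992, Lyra, Zephyr, Kim, 12, 32, 6, Bo), (1992, Lyra, Zephyr, Kim, 12, 32, 6, Gus), (1998, Vega, Helix, Kim, 12, 32, 6, Bo), (1998, Vega, Helix, Kim, 12, 32, 6, Gus), (1999, Omega, Gamma, Dee, 29, 27, 2, Fay), (1999, Omega, Gamma, Dee, 29, 27, 2, Tai), (1999, Omega, Gamma, Dee, 29, 40, 6, Bo), (1999, Omega, Gamma, Dee, 29, 40, 6, Gus), (2002, Alpha, Zephyr, Dee, 29, 27, 2, Fay), (2002, Alpha, Zephyr, Dee, 29, 27, 2, Tai), (2002, Alpha, Zephyr, Dee, 29, 40, 6, Bo), (2002, Alpha, Zephyr, Dee, 29, 40, 6, Gus), (2002, Omega, Lyra, Dee, 29, 27, 2, Fay), (2002, Omega, Lyra, Dee, 29, 27, 2, Tai), (2002, Omega, Lyra, Dee, 29, 40, 6, Bo), (2002, Omega, Lyra, Dee, 29, 40, 6, Gus), (2003, Atlas, Argo, Dee, 29, 27, 2, Fay), (2003, Atlas, Argo, Dee, 29, 27, 2, Tai), (2003, Atlas, Argo, Dee, 29, 40, 6, Bo), (2003, Atlas, Argo, Dee, 29, 40, 6, Gus), (2012, Gamma, Echo, Dee, 29, 27, 2, Fay), (2012, Gamma, Echo, Dee, 29, 27, 2, Tai), (2012, Gamma, Echo, Dee, 29, 40, 6, Bo), (2012, Gamma, Echo, Dee, 29, 40, 6, Gus), (2022, Vega, Echo, Kim, 12, 32, 6, Bo), (2022, Vega, Echo, Kim, 12, 32, 6, Gus)}
σ[role != Alpha]: keep tuples satisfying role != Alpha → {(1980, Argo, Lyra, Dee, 29, 27, 2, Fay), (1980, Argo, Lyra, Dee, 29, 27, 2, Tai), (1980, Argo, Lyra, Dee, 29, 40, 6, Bo), (1980, Argo, Lyra, Dee, 29, 40, 6, Gus), (1992, Lyra, Zephyr, Kim, 12, 32, 6, Bo), (1992, Lyra, Zephyr, Kim, 12, 32, 6, Gus), (1998, Vega, Helix, Kim, 12, 32, 6, Bo), (1998, Vega, Helix, Kim, 12, 32, 6, Gus), (1999, Omega, Gamma, Dee, 29, 27, 2, Fay), (1999, Omega, Gamma, Dee, 29, 27, 2, Tai), (1999, Omega, Gamma, Dee, 29, 40, 6, Bo), (1999, Omega, Gamma, Dee, 29, 40, 6, Gus), (2002, Omega, Lyra, Dee, 29, 27, 2, Fay), (2002, Omega, Lyra, Dee, 29, 27, 2, Tai), (2002, Omega, Lyra, Dee, 29, 40, 6, Bo), (2002, Omega, Lyra, Dee, 29, 40, 6, Gus), (2003, Atlas, Argo, Dee, 29, 27, 2, Fay), (2003, Atlas, Argo, Dee, 29, 27, 2, Tai), (2003, Atlas, Argo, Dee, 29, 40, 6, Bo), (2003, Atlas, Argo, Dee, 29, 40, 6, Gus), (2012, Gamma, Echo, Dee, 29, 27, 2, Fay), (2012, Gamma, Echo, Dee, 29, 27, 2, Tai), (2012, Gamma, Echo, Dee, 29, 40, 6, Bo), (2012, Gamma, Echo, Dee, 29, 40, 6, Gus), (2022, Vega, Echo, Kim, 12, 32, 6, Bo), (2022, Vega, Echo, Kim, 12, 32, 6, Gus)}
π[sid, aname]: project onto (sid, aname) (20 duplicate(s) eliminated) → {(27, Fay), (27, Tai), (32, Bo), (32, Gus), (40, Bo), (40, Gus)}
Taking the union: {(20, Vic), (26, Dee), (27, Fay), (27, Tai), (32, Bo), (32, Gus), (38, Kim), (40, Bo), (40, Gus), (6, Hal), (6, Pat)}

{(20, Vic), (26, Dee), (27, Fay), (27, Tai), (32, Bo), (32, Gus), (38, Kim), (40, Bo), (40, Gus), (6, Hal), (6, Pat)}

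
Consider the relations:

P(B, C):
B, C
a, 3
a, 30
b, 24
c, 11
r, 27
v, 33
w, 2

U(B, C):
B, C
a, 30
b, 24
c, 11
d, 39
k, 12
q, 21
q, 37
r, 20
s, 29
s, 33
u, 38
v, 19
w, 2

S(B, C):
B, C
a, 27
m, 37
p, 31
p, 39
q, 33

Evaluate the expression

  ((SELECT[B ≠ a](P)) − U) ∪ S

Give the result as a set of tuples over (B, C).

σ[B ≠ a]: keep tuples satisfying B ≠ a → {(b, 24), (c, 11), (r, 27), (v, 33), (w, 2)}
Taking the difference: {(r, 27), (v, 33)}
Taking the union: {(a, 27), (m, 37), (p, 31), (p, 39), (q, 33), (r, 27), (v, 33)}

{(a, 27), (m, 37), (p, 31), (p, 39), (q, 33), (r, 27), (v, 33)}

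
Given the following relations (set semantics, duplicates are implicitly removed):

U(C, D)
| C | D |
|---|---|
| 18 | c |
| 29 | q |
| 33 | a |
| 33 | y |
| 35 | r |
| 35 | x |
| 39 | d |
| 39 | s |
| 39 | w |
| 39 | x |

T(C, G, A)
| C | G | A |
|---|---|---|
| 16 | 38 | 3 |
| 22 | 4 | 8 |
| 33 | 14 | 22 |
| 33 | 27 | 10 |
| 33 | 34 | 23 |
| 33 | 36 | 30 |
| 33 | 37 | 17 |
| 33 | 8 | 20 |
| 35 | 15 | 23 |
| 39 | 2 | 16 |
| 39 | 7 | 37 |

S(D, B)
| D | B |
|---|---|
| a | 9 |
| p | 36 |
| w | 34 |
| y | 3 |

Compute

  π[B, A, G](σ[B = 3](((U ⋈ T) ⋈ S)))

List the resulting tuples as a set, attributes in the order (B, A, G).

{(3, 10, 27), (3, 17, 37), (3, 20, 8), (3, 22, 14), (3, 23, 34), (3, 30, 36)}

Joining U and T on C yields {(33, a, 14, 22), (33, a, 27, 10), (33, a, 34, 23), (33, a, 36, 30), (33, a, 37, 17), (33, a, 8, 20), (33, y, 14, 22), (33, y, 27, 10), (33, y, 34, 23), (33, y, 36, 30), (33, y, 37, 17), (33, y, 8, 20), (35, r, 15, 23), (35, x, 15, 23), (39, d, 2, 16), (39, d, 7, 37), (39, s, 2, 16), (39, s, 7, 37), (39, w, 2, 16), (39, w, 7, 37), (39, x, 2, 16), (39, x, 7, 37)}.
Joining (U ⋈ T) and S on D yields {(33, a, 14, 22, 9), (33, a, 27, 10, 9), (33, a, 34, 23, 9), (33, a, 36, 30, 9), (33, a, 37, 17, 9), (33, a, 8, 20, 9), (33, y, 14, 22, 3), (33, y, 27, 10, 3), (33, y, 34, 23, 3), (33, y, 36, 30, 3), (33, y, 37, 17, 3), (33, y, 8, 20, 3), (39, w, 2, 16, 34), (39, w, 7, 37, 34)}.
Selection B = 3: {(33, y, 14, 22, 3), (33, y, 27, 10, 3), (33, y, 34, 23, 3), (33, y, 36, 30, 3), (33, y, 37, 17, 3), (33, y, 8, 20, 3)}
Keep only column(s) B, A, G: {(3, 10, 27), (3, 17, 37), (3, 20, 8), (3, 22, 14), (3, 23, 34), (3, 30, 36)}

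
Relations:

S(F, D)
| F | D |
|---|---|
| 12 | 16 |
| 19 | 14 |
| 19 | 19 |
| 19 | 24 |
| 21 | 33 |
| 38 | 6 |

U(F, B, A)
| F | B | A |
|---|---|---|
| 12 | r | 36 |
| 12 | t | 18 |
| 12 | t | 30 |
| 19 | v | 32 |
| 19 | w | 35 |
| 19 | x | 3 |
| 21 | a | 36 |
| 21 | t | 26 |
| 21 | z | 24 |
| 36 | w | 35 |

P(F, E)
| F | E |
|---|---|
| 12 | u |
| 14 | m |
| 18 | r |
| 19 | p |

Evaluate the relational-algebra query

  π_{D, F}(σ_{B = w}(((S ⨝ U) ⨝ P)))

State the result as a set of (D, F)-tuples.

Natural join on F: {(12, 16, r, 36), (12, 16, t, 18), (12, 16, t, 30), (19, 14, v, 32), (19, 14, w, 35), (19, 14, x, 3), (19, 19, v, 32), (19, 19, w, 35), (19, 19, x, 3), (19, 24, v, 32), (19, 24, w, 35), (19, 24, x, 3), (21, 33, a, 36), (21, 33, t, 26), (21, 33, z, 24)}
Natural join on F: {(12, 16, r, 36, u), (12, 16, t, 18, u), (12, 16, t, 30, u), (19, 14, v, 32, p), (19, 14, w, 35, p), (19, 14, x, 3, p), (19, 19, v, 32, p), (19, 19, w, 35, p), (19, 19, x, 3, p), (19, 24, v, 32, p), (19, 24, w, 35, p), (19, 24, x, 3, p)}
Filtering on B = w leaves {(19, 14, w, 35, p), (19, 19, w, 35, p), (19, 24, w, 35, p)}.
π[D, F]: project onto (D, F) → {(14, 19), (19, 19), (24, 19)}

{(14, 19), (19, 19), (24, 19)}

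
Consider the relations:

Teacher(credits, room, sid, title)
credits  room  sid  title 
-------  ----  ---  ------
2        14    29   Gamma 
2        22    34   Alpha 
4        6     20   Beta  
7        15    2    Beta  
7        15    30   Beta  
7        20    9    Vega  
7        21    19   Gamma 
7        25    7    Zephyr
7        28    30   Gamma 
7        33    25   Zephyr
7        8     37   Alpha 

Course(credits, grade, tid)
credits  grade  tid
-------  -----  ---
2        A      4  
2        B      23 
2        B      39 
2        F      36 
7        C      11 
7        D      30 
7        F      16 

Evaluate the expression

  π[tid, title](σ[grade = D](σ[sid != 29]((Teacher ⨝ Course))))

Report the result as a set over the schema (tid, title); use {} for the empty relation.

Teacher ⋈ Course (natural join on credits): {(2, 14, 29, Gamma, A, 4), (2, 14, 29, Gamma, B, 23), (2, 14, 29, Gamma, B, 39), (2, 14, 29, Gamma, F, 36), (2, 22, 34, Alpha, A, 4), (2, 22, 34, Alpha, B, 23), (2, 22, 34, Alpha, B, 39), (2, 22, 34, Alpha, F, 36), (7, 15, 2, Beta, C, 11), (7, 15, 2, Beta, D, 30), (7, 15, 2, Beta, F, 16), (7, 15, 30, Beta, C, 11), (7, 15, 30, Beta, D, 30), (7, 15, 30, Beta, F, 16), (7, 20, 9, Vega, C, 11), (7, 20, 9, Vega, D, 30), (7, 20, 9, Vega, F, 16), (7, 21, 19, Gamma, C, 11), (7, 21, 19, Gamma, D, 30), (7, 21, 19, Gamma, F, 16), (7, 25, 7, Zephyr, C, 11), (7, 25, 7, Zephyr, D, 30), (7, 25, 7, Zephyr, F, 16), (7, 28, 30, Gamma, C, 11), (7, 28, 30, Gamma, D, 30), (7, 28, 30, Gamma, F, 16), (7, 33, 25, Zephyr, C, 11), (7, 33, 25, Zephyr, D, 30), (7, 33, 25, Zephyr, F, 16), (7, 8, 37, Alpha, C, 11), (7, 8, 37, Alpha, D, 30), (7, 8, 37, Alpha, F, 16)}
Selection sid != 29: {(2, 22, 34, Alpha, A, 4), (2, 22, 34, Alpha, B, 23), (2, 22, 34, Alpha, B, 39), (2, 22, 34, Alpha, F, 36), (7, 15, 2, Beta, C, 11), (7, 15, 2, Beta, D, 30), (7, 15, 2, Beta, F, 16), (7, 15, 30, Beta, C, 11), (7, 15, 30, Beta, D, 30), (7, 15, 30, Beta, F, 16), (7, 20, 9, Vega, C, 11), (7, 20, 9, Vega, D, 30), (7, 20, 9, Vega, F, 16), (7, 21, 19, Gamma, C, 11), (7, 21, 19, Gamma, D, 30), (7, 21, 19, Gamma, F, 16), (7, 25, 7, Zephyr, C, 11), (7, 25, 7, Zephyr, D, 30), (7, 25, 7, Zephyr, F, 16), (7, 28, 30, Gamma, C, 11), (7, 28, 30, Gamma, D, 30), (7, 28, 30, Gamma, F, 16), (7, 33, 25, Zephyr, C, 11), (7, 33, 25, Zephyr, D, 30), (7, 33, 25, Zephyr, F, 16), (7, 8, 37, Alpha, C, 11), (7, 8, 37, Alpha, D, 30), (7, 8, 37, Alpha, F, 16)}
Selection grade = D: {(7, 15, 2, Beta, D, 30), (7, 15, 30, Beta, D, 30), (7, 20, 9, Vega, D, 30), (7, 21, 19, Gamma, D, 30), (7, 25, 7, Zephyr, D, 30), (7, 28, 30, Gamma, D, 30), (7, 33, 25, Zephyr, D, 30), (7, 8, 37, Alpha, D, 30)}
Keep only column(s) tid, title (3 duplicate(s) eliminated): {(30, Alpha), (30, Beta), (30, Gamma), (30, Vega), (30, Zephyr)}

{(30, Alpha), (30, Beta), (30, Gamma), (30, Vega), (30, Zephyr)}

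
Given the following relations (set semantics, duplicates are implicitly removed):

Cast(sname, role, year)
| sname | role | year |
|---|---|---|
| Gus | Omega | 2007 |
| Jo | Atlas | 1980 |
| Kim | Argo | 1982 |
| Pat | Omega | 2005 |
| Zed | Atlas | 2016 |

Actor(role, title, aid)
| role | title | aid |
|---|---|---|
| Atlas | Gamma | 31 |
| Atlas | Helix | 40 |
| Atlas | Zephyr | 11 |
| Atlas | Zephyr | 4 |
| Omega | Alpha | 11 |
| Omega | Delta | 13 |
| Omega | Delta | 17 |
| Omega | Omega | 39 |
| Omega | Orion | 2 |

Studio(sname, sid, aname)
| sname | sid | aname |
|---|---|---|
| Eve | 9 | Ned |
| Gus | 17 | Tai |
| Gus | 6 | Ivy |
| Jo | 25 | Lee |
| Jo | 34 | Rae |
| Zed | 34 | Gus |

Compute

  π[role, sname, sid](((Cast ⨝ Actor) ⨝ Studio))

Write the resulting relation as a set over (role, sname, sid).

Joining Cast and Actor on role yields {(Gus, Omega, 2007, Alpha, 11), (Gus, Omega, 2007, Delta, 13), (Gus, Omega, 2007, Delta, 17), (Gus, Omega, 2007, Omega, 39), (Gus, Omega, 2007, Orion, 2), (Jo, Atlas, 1980, Gamma, 31), (Jo, Atlas, 1980, Helix, 40), (Jo, Atlas, 1980, Zephyr, 11), (Jo, Atlas, 1980, Zephyr, 4), (Pat, Omega, 2005, Alpha, 11), (Pat, Omega, 2005, Delta, 13), (Pat, Omega, 2005, Delta, 17), (Pat, Omega, 2005, Omega, 39), (Pat, Omega, 2005, Orion, 2), (Zed, Atlas, 2016, Gamma, 31), (Zed, Atlas, 2016, Helix, 40), (Zed, Atlas, 2016, Zephyr, 11), (Zed, Atlas, 2016, Zephyr, 4)}.
Joining (Cast ⨝ Actor) and Studio on sname yields {(Gus, Omega, 2007, Alpha, 11, 17, Tai), (Gus, Omega, 2007, Alpha, 11, 6, Ivy), (Gus, Omega, 2007, Delta, 13, 17, Tai), (Gus, Omega, 2007, Delta, 13, 6, Ivy), (Gus, Omega, 2007, Delta, 17, 17, Tai), (Gus, Omega, 2007, Delta, 17, 6, Ivy), (Gus, Omega, 2007, Omega, 39, 17, Tai), (Gus, Omega, 2007, Omega, 39, 6, Ivy), (Gus, Omega, 2007, Orion, 2, 17, Tai), (Gus, Omega, 2007, Orion, 2, 6, Ivy), (Jo, Atlas, 1980, Gamma, 31, 25, Lee), (Jo, Atlas, 1980, Gamma, 31, 34, Rae), (Jo, Atlas, 1980, Helix, 40, 25, Lee), (Jo, Atlas, 1980, Helix, 40, 34, Rae), (Jo, Atlas, 1980, Zephyr, 11, 25, Lee), (Jo, Atlas, 1980, Zephyr, 11, 34, Rae), (Jo, Atlas, 1980, Zephyr, 4, 25, Lee), (Jo, Atlas, 1980, Zephyr, 4, 34, Rae), (Zed, Atlas, 2016, Gamma, 31, 34, Gus), (Zed, Atlas, 2016, Helix, 40, 34, Gus), (Zed, Atlas, 2016, Zephyr, 11, 34, Gus), (Zed, Atlas, 2016, Zephyr, 4, 34, Gus)}.
π[role, sname, sid]: project onto (role, sname, sid) (17 duplicate(s) eliminated) → {(Atlas, Jo, 25), (Atlas, Jo, 34), (Atlas, Zed, 34), (Omega, Gus, 17), (Omega, Gus, 6)}

{(Atlas, Jo, 25), (Atlas, Jo, 34), (Atlas, Zed, 34), (Omega, Gus, 17), (Omega, Gus, 6)}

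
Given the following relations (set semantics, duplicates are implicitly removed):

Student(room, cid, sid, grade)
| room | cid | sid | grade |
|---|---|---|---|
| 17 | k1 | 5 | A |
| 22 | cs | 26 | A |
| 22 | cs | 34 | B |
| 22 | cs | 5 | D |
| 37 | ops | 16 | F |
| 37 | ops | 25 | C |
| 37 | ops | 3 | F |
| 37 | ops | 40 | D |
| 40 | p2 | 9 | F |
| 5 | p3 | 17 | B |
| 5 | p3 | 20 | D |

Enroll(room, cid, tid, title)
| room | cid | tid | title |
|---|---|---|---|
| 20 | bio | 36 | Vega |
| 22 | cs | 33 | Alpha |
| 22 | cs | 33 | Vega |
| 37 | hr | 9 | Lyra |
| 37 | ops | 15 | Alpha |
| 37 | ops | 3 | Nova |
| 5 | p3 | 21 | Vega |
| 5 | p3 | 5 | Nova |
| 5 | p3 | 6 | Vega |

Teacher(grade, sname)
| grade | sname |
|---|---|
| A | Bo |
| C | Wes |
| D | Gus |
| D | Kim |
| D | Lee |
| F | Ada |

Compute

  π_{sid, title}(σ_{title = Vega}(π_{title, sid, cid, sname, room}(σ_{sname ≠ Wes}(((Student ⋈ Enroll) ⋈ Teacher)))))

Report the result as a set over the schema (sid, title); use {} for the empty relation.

Joining Student and Enroll on room, cid yields {(22, cs, 26, A, 33, Alpha), (22, cs, 26, A, 33, Vega), (22, cs, 34, B, 33, Alpha), (22, cs, 34, B, 33, Vega), (22, cs, 5, D, 33, Alpha), (22, cs, 5, D, 33, Vega), (37, ops, 16, F, 15, Alpha), (37, ops, 16, F, 3, Nova), (37, ops, 25, C, 15, Alpha), (37, ops, 25, C, 3, Nova), (37, ops, 3, F, 15, Alpha), (37, ops, 3, F, 3, Nova), (37, ops, 40, D, 15, Alpha), (37, ops, 40, D, 3, Nova), (5, p3, 17, B, 21, Vega), (5, p3, 17, B, 5, Nova), (5, p3, 17, B, 6, Vega), (5, p3, 20, D, 21, Vega), (5, p3, 20, D, 5, Nova), (5, p3, 20, D, 6, Vega)}.
Joining (Student ⋈ Enroll) and Teacher on grade yields {(22, cs, 26, A, 33, Alpha, Bo), (22, cs, 26, A, 33, Vega, Bo), (22, cs, 5, D, 33, Alpha, Gus), (22, cs, 5, D, 33, Alpha, Kim), (22, cs, 5, D, 33, Alpha, Lee), (22, cs, 5, D, 33, Vega, Gus), (22, cs, 5, D, 33, Vega, Kim), (22, cs, 5, D, 33, Vega, Lee), (37, ops, 16, F, 15, Alpha, Ada), (37, ops, 16, F, 3, Nova, Ada), (37, ops, 25, C, 15, Alpha, Wes), (37, ops, 25, C, 3, Nova, Wes), (37, ops, 3, F, 15, Alpha, Ada), (37, ops, 3, F, 3, Nova, Ada), (37, ops, 40, D, 15, Alpha, Gus), (37, ops, 40, D, 15, Alpha, Kim), (37, ops, 40, D, 15, Alpha, Lee), (37, ops, 40, D, 3, Nova, Gus), (37, ops, 40, D, 3, Nova, Kim), (37, ops, 40, D, 3, Nova, Lee), (5, p3, 20, D, 21, Vega, Gus), (5, p3, 20, D, 21, Vega, Kim), (5, p3, 20, D, 21, Vega, Lee), (5, p3, 20, D, 5, Nova, Gus), (5, p3, 20, D, 5, Nova, Kim), (5, p3, 20, D, 5, Nova, Lee), (5, p3, 20, D, 6, Vega, Gus), (5, p3, 20, D, 6, Vega, Kim), (5, p3, 20, D, 6, Vega, Lee)}.
Apply σ_{sname ≠ Wes}; surviving tuples: {(22, cs, 26, A, 33, Alpha, Bo), (22, cs, 26, A, 33, Vega, Bo), (22, cs, 5, D, 33, Alpha, Gus), (22, cs, 5, D, 33, Alpha, Kim), (22, cs, 5, D, 33, Alpha, Lee), (22, cs, 5, D, 33, Vega, Gus), (22, cs, 5, D, 33, Vega, Kim), (22, cs, 5, D, 33, Vega, Lee), (37, ops, 16, F, 15, Alpha, Ada), (37, ops, 16, F, 3, Nova, Ada), (37, ops, 3, F, 15, Alpha, Ada), (37, ops, 3, F, 3, Nova, Ada), (37, ops, 40, D, 15, Alpha, Gus), (37, ops, 40, D, 15, Alpha, Kim), (37, ops, 40, D, 15, Alpha, Lee), (37, ops, 40, D, 3, Nova, Gus), (37, ops, 40, D, 3, Nova, Kim), (37, ops, 40, D, 3, Nova, Lee), (5, p3, 20, D, 21, Vega, Gus), (5, p3, 20, D, 21, Vega, Kim), (5, p3, 20, D, 21, Vega, Lee), (5, p3, 20, D, 5, Nova, Gus), (5, p3, 20, D, 5, Nova, Kim), (5, p3, 20, D, 5, Nova, Lee), (5, p3, 20, D, 6, Vega, Gus), (5, p3, 20, D, 6, Vega, Kim), (5, p3, 20, D, 6, Vega, Lee)}
π[title, sid, cid, sname, room]: project onto (title, sid, cid, sname, room) (3 duplicate(s) eliminated) → {(Alpha, 16, ops, Ada, 37), (Alpha, 26, cs, Bo, 22), (Alpha, 3, ops, Ada, 37), (Alpha, 40, ops, Gus, 37), (Alpha, 40, ops, Kim, 37), (Alpha, 40, ops, Lee, 37), (Alpha, 5, cs, Gus, 22), (Alpha, 5, cs, Kim, 22), (Alpha, 5, cs, Lee, 22), (Nova, 16, ops, Ada, 37), (Nova, 20, p3, Gus, 5), (Nova, 20, p3, Kim, 5), (Nova, 20, p3, Lee, 5), (Nova, 3, ops, Ada, 37), (Nova, 40, ops, Gus, 37), (Nova, 40, ops, Kim, 37), (Nova, 40, ops, Lee, 37), (Vega, 20, p3, Gus, 5), (Vega, 20, p3, Kim, 5), (Vega, 20, p3, Lee, 5), (Vega, 26, cs, Bo, 22), (Vega, 5, cs, Gus, 22), (Vega, 5, cs, Kim, 22), (Vega, 5, cs, Lee, 22)}
Apply σ_{title = Vega}; surviving tuples: {(Vega, 20, p3, Gus, 5), (Vega, 20, p3, Kim, 5), (Vega, 20, p3, Lee, 5), (Vega, 26, cs, Bo, 22), (Vega, 5, cs, Gus, 22), (Vega, 5, cs, Kim, 22), (Vega, 5, cs, Lee, 22)}
π[sid, title]: project onto (sid, title) (4 duplicate(s) eliminated) → {(20, Vega), (26, Vega), (5, Vega)}

{(20, Vega), (26, Vega), (5, Vega)}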